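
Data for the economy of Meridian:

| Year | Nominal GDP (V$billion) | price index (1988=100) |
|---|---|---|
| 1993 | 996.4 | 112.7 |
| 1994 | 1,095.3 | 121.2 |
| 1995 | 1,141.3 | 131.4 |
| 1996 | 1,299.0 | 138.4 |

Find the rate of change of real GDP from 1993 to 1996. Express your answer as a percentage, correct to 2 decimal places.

6.16%

Real GDP 1993 = 996.4/1.127 = 884.12.
Real GDP 1996 = 1299.0/1.384 = 938.58.
Change = 938.58/884.12 − 1 = 0.0616.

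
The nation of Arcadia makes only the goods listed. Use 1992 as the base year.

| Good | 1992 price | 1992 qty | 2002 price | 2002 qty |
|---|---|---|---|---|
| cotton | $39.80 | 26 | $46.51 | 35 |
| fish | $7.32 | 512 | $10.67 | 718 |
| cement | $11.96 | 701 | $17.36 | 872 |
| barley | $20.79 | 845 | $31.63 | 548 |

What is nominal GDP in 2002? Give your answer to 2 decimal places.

$41760.07

Nominal GDP 2002 = Σ (p_2002 × q_2002) = 46.51·35 + 10.67·718 + 17.36·872 + 31.63·548 = 41760.07.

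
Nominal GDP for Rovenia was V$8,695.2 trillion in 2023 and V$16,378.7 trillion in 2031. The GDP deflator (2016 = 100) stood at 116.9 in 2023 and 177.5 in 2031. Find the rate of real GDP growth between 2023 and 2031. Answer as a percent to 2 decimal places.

24.06%

Deflate each year: 2023 → 8695.2/1.169 = 7438.15; 2031 → 16378.7/1.775 = 9227.44.
So real GDP changed by 9227.44/7438.15 − 1 = 0.2406, i.e. 24.06%.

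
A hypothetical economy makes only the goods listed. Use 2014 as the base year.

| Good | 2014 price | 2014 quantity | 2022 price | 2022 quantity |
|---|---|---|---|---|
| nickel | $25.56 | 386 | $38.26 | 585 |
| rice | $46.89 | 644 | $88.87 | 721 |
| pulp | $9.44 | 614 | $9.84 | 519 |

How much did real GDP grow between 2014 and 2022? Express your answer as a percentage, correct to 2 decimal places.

17.01%

Real GDP 2014 = Nominal GDP 2014 = 25.56·386 + 46.89·644 + 9.44·614 = 45859.48.
Real GDP 2022 (at 2014 prices) = 25.56·585 + 46.89·721 + 9.44·519 = 53659.65.
Real growth = 53659.65/45859.48 − 1 = 0.1701.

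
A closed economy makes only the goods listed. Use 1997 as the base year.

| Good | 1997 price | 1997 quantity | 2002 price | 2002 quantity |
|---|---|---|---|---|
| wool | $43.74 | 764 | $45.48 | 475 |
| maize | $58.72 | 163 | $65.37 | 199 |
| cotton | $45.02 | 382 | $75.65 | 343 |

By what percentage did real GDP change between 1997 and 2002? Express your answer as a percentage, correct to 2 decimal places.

Real GDP 1997 = Nominal GDP 1997 = 43.74·764 + 58.72·163 + 45.02·382 = 60186.36.
Real GDP 2002 (at 1997 prices) = 43.74·475 + 58.72·199 + 45.02·343 = 47903.64.
Real growth = 47903.64/60186.36 − 1 = -0.2041.

-20.41%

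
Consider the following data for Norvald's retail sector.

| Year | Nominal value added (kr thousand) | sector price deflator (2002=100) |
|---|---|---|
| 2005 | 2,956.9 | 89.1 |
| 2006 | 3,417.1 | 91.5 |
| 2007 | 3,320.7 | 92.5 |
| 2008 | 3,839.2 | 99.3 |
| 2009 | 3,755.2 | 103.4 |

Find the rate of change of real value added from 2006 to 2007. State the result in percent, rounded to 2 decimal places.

Real value added 2006 = 3417.1/0.915 = 3734.54.
Real value added 2007 = 3320.7/0.925 = 3589.95.
Change = 3589.95/3734.54 − 1 = -0.0387.

-3.87%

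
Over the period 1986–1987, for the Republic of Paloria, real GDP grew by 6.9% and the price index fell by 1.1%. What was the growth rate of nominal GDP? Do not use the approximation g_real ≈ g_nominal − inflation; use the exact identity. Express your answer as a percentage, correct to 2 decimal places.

5.72%

(1 + g_nom) = (1 + g_real)(1 + π) = 1.0690 × 0.9890 = 1.05724.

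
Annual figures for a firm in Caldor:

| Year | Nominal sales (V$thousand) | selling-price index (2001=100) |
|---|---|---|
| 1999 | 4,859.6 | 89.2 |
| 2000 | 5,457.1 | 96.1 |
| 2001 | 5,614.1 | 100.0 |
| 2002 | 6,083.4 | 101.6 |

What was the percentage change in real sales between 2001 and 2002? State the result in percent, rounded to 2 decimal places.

6.65%

Real sales 2001 = 5614.1/1.000 = 5614.10.
Real sales 2002 = 6083.4/1.016 = 5987.60.
Change = 5987.60/5614.10 − 1 = 0.0665.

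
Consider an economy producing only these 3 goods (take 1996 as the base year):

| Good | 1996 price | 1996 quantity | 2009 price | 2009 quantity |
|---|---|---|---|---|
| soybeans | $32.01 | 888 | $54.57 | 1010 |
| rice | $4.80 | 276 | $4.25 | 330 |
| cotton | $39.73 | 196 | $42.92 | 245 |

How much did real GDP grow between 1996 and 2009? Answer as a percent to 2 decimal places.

Real GDP 1996 = Nominal GDP 1996 = 32.01·888 + 4.80·276 + 39.73·196 = 37536.76.
Real GDP 2009 (at 1996 prices) = 32.01·1010 + 4.80·330 + 39.73·245 = 43647.95.
Real growth = 43647.95/37536.76 − 1 = 0.1628.

16.28%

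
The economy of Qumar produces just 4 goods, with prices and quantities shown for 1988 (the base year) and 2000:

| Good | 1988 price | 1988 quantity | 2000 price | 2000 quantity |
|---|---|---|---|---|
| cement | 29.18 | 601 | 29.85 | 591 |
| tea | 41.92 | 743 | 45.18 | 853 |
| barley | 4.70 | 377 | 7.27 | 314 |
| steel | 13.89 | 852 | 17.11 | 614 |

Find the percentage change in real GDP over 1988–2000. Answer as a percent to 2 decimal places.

Real GDP 1988 = Nominal GDP 1988 = 29.18·601 + 41.92·743 + 4.70·377 + 13.89·852 = 62289.92.
Real GDP 2000 (at 1988 prices) = 29.18·591 + 41.92·853 + 4.70·314 + 13.89·614 = 63007.40.
Real growth = 63007.40/62289.92 − 1 = 0.0115.

1.15%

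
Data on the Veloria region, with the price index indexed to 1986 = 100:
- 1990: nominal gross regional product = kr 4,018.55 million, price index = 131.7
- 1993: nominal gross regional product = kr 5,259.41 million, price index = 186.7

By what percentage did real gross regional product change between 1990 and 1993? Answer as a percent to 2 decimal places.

-7.68%

Real gross regional product 1990 = 4018.55 / 1.317 = 3051.29.
Real gross regional product 1993 = 5259.41 / 1.867 = 2817.04.
Real growth = 2817.04 / 3051.29 − 1 = -0.0768.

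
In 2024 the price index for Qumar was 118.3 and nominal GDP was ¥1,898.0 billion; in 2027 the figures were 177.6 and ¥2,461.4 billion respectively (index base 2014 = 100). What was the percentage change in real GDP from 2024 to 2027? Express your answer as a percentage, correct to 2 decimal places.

Deflate each year: 2024 → 1898.0/1.183 = 1604.40; 2027 → 2461.4/1.776 = 1385.92.
So real GDP changed by 1385.92/1604.40 − 1 = -0.1362, i.e. -13.62%.

-13.62%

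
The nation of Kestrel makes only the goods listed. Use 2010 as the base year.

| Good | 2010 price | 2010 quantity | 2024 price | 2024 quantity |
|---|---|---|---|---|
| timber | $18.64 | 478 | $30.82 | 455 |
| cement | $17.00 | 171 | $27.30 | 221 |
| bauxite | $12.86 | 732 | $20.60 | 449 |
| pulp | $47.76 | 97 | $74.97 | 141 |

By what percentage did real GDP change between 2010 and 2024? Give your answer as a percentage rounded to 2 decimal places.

Real GDP 2010 = Nominal GDP 2010 = 18.64·478 + 17.00·171 + 12.86·732 + 47.76·97 = 25863.16.
Real GDP 2024 (at 2010 prices) = 18.64·455 + 17.00·221 + 12.86·449 + 47.76·141 = 24746.50.
Real growth = 24746.50/25863.16 − 1 = -0.0432.

-4.32%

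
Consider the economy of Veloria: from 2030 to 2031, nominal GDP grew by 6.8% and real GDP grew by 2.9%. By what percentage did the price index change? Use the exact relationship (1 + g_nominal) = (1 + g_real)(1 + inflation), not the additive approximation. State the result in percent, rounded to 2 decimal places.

(1 + g_nom) = (1 + g_real)(1 + π), so π = 1.0680 / 1.0290 − 1 = 0.03790.

3.79%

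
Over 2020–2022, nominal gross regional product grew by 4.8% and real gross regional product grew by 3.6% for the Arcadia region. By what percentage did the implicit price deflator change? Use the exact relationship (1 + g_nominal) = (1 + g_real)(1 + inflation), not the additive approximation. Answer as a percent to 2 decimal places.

(1 + g_nom) = (1 + g_real)(1 + π), so π = 1.0480 / 1.0360 − 1 = 0.01158.

1.16%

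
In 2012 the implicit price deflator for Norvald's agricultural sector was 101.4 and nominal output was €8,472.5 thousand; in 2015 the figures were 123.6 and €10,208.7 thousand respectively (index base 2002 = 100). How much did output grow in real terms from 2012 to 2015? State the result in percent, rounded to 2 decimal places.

Deflate each year: 2012 → 8472.5/1.014 = 8355.52; 2015 → 10208.7/1.236 = 8259.47.
So real output changed by 8259.47/8355.52 − 1 = -0.0115, i.e. -1.15%.

-1.15%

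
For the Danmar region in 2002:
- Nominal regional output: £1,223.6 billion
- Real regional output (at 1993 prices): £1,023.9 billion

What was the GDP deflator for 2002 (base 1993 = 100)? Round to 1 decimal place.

119.5

GDP deflator = (Nominal / Real) × 100 = 1223.6 / 1023.9 × 100 = 119.50.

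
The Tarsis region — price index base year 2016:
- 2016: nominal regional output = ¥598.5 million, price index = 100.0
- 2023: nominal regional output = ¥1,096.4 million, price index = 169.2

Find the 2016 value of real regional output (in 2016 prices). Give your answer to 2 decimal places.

Real regional output = Nominal / (price index/100) = 598.5 / 1.000 = 598.50.

¥598.50 million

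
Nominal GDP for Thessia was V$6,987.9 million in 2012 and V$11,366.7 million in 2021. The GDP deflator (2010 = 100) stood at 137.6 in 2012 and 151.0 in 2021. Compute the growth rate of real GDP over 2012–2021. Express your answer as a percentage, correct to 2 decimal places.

Real GDP 2012 = 6987.9 / 1.376 = 5078.42.
Real GDP 2021 = 11366.7 / 1.510 = 7527.62.
Real growth = 7527.62 / 5078.42 − 1 = 0.4823.

48.23%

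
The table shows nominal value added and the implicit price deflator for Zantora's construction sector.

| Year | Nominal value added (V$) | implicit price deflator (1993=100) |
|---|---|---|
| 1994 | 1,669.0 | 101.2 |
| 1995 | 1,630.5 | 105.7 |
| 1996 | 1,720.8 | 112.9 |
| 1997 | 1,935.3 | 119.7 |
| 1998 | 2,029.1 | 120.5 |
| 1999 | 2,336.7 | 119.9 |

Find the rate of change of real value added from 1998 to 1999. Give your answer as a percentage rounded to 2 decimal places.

Real value added 1998 = 2029.1/1.205 = 1683.90.
Real value added 1999 = 2336.7/1.199 = 1948.87.
Change = 1948.87/1683.90 − 1 = 0.1574.

15.74%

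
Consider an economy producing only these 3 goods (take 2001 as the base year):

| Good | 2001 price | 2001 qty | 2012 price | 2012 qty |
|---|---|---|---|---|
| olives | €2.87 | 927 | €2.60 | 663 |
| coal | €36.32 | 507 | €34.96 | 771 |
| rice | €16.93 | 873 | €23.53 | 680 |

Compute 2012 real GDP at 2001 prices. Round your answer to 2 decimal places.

Real GDP 2012 = Σ (p_2001 × q_2012) = 2.87·663 + 36.32·771 + 16.93·680 = 41417.93.

€41417.93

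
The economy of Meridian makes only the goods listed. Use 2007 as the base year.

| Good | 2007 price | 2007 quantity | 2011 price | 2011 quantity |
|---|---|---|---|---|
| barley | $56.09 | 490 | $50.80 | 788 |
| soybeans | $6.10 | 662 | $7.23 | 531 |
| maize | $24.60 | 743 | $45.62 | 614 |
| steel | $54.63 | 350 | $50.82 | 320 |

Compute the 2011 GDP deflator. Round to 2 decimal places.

110.15

Nominal GDP 2011 = 50.80·788 + 7.23·531 + 45.62·614 + 50.82·320 = 88142.61.
Real GDP 2011 (at 2007 prices) = 56.09·788 + 6.10·531 + 24.60·614 + 54.63·320 = 80024.02.
Deflator = Nominal/Real × 100 = 88142.61/80024.02 × 100 = 110.145.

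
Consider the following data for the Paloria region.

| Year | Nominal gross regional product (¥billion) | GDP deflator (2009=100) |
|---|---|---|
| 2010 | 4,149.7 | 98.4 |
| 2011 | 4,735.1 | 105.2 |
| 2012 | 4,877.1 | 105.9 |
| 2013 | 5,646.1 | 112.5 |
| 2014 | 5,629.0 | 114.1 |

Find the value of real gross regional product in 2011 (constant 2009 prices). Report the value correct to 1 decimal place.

¥4,501.0 billion

Real gross regional product 2011 = 4735.1 / 1.052 = 4501.05.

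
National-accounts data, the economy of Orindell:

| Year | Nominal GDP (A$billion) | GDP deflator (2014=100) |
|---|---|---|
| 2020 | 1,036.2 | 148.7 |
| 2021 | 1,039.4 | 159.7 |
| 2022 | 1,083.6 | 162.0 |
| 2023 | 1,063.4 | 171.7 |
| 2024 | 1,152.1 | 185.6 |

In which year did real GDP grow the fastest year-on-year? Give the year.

2022

2021: real = 1039.4/1.597 = 650.85; growth vs 2020 (696.84) = -6.60%.
2022: real = 1083.6/1.620 = 668.89; growth vs 2021 (650.85) = 2.77%.
2023: real = 1063.4/1.717 = 619.34; growth vs 2022 (668.89) = -7.41%.
2024: real = 1152.1/1.856 = 620.74; growth vs 2023 (619.34) = 0.23%.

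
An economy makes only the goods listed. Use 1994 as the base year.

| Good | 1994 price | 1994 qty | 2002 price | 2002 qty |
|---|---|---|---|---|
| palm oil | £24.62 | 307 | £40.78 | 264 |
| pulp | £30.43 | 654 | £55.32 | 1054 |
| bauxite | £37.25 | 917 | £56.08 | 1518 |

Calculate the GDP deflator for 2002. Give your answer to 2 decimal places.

Nominal GDP 2002 = 40.78·264 + 55.32·1054 + 56.08·1518 = 154202.64.
Real GDP 2002 (at 1994 prices) = 24.62·264 + 30.43·1054 + 37.25·1518 = 95118.40.
Deflator = Nominal/Real × 100 = 154202.64/95118.40 × 100 = 162.117.

162.12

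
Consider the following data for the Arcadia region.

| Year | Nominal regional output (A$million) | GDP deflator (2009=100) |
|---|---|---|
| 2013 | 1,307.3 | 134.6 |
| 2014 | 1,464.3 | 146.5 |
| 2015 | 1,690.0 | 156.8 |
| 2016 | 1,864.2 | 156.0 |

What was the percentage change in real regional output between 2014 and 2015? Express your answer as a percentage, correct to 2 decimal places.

Real regional output 2014 = 1464.3/1.465 = 999.52.
Real regional output 2015 = 1690.0/1.568 = 1077.81.
Change = 1077.81/999.52 − 1 = 0.0783.

7.83%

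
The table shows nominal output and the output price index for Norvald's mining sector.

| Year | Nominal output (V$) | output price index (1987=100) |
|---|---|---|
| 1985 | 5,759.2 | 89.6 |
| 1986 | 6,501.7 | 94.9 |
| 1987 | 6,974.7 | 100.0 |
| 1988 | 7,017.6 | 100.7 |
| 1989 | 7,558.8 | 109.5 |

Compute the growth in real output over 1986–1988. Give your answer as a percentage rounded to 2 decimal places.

Real output 1986 = 6501.7/0.949 = 6851.11.
Real output 1988 = 7017.6/1.007 = 6968.82.
Change = 6968.82/6851.11 − 1 = 0.0172.

1.72%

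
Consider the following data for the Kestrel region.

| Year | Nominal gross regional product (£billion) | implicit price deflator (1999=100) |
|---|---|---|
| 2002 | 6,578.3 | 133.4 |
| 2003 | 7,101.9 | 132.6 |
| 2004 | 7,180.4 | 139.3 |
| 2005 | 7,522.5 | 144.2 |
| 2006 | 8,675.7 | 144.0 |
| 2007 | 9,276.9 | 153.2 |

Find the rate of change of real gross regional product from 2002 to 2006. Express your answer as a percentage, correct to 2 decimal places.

Real gross regional product 2002 = 6578.3/1.334 = 4931.26.
Real gross regional product 2006 = 8675.7/1.440 = 6024.79.
Change = 6024.79/4931.26 − 1 = 0.2218.

22.18%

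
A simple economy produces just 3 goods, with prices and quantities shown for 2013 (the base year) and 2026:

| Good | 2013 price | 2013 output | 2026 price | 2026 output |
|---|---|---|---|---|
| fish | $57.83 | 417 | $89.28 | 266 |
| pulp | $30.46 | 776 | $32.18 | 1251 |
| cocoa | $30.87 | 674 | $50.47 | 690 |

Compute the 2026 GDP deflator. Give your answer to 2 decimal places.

Nominal GDP 2026 = 89.28·266 + 32.18·1251 + 50.47·690 = 98829.96.
Real GDP 2026 (at 2013 prices) = 57.83·266 + 30.46·1251 + 30.87·690 = 74788.54.
Deflator = Nominal/Real × 100 = 98829.96/74788.54 × 100 = 132.146.

132.15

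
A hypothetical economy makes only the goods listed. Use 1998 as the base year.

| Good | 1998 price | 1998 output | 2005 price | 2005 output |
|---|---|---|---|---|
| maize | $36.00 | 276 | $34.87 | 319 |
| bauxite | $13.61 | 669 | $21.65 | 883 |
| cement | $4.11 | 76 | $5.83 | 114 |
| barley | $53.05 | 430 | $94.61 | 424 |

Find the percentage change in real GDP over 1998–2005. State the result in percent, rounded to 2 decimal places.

Real GDP 1998 = Nominal GDP 1998 = 36.00·276 + 13.61·669 + 4.11·76 + 53.05·430 = 42164.95.
Real GDP 2005 (at 1998 prices) = 36.00·319 + 13.61·883 + 4.11·114 + 53.05·424 = 46463.37.
Real growth = 46463.37/42164.95 − 1 = 0.1019.

10.19%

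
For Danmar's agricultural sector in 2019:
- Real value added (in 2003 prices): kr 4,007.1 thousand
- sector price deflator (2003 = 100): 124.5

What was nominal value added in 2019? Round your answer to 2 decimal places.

Nominal value added = Real × (sector price deflator/100) = 4007.1 × 1.245 = 4988.84.

kr 4,988.84 thousand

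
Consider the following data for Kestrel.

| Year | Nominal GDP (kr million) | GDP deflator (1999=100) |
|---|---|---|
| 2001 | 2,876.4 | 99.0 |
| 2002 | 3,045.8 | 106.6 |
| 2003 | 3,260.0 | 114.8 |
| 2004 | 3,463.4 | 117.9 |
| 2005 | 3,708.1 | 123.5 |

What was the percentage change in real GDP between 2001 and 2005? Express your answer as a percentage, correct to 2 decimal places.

3.34%

Real GDP 2001 = 2876.4/0.990 = 2905.45.
Real GDP 2005 = 3708.1/1.235 = 3002.51.
Change = 3002.51/2905.45 − 1 = 0.0334.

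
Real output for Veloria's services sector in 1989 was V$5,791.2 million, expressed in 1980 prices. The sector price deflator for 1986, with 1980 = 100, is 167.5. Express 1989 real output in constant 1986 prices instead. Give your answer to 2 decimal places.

V$9,700.26 million

Real output in 1986 prices = Real output in 1980 prices × (P_1986/P_1980) = 5791.2 × 1.675 = 9700.26.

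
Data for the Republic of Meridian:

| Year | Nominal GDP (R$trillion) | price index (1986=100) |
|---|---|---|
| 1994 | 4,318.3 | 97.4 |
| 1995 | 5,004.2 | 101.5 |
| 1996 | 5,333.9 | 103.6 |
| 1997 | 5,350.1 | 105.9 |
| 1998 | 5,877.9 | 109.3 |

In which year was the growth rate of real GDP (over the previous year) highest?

1995: real = 5004.2/1.015 = 4930.25; growth vs 1994 (4433.57) = 11.20%.
1996: real = 5333.9/1.036 = 5148.55; growth vs 1995 (4930.25) = 4.43%.
1997: real = 5350.1/1.059 = 5052.03; growth vs 1996 (5148.55) = -1.87%.
1998: real = 5877.9/1.093 = 5377.77; growth vs 1997 (5052.03) = 6.45%.

1995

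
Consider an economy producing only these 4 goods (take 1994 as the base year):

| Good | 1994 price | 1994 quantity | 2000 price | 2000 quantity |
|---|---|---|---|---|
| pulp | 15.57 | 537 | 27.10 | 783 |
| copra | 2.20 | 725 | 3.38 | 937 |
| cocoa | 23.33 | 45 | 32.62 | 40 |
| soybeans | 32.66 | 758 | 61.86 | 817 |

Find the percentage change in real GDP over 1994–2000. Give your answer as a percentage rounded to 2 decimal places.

Real GDP 1994 = Nominal GDP 1994 = 15.57·537 + 2.20·725 + 23.33·45 + 32.66·758 = 35762.22.
Real GDP 2000 (at 1994 prices) = 15.57·783 + 2.20·937 + 23.33·40 + 32.66·817 = 41869.13.
Real growth = 41869.13/35762.22 − 1 = 0.1708.

17.08%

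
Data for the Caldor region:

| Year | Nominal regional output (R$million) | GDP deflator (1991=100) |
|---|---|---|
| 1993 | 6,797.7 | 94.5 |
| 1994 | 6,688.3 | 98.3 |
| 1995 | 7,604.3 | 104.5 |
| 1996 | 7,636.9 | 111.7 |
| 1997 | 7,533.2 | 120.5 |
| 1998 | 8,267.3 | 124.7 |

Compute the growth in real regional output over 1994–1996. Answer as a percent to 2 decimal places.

Real regional output 1994 = 6688.3/0.983 = 6803.97.
Real regional output 1996 = 7636.9/1.117 = 6836.97.
Change = 6836.97/6803.97 − 1 = 0.0049.

0.49%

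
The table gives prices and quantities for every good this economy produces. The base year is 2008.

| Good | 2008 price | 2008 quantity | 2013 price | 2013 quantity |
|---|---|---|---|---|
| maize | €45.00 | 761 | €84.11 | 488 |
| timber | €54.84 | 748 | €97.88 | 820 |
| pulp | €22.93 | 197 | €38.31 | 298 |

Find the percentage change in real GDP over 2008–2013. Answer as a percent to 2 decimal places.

Real GDP 2008 = Nominal GDP 2008 = 45.00·761 + 54.84·748 + 22.93·197 = 79782.53.
Real GDP 2013 (at 2008 prices) = 45.00·488 + 54.84·820 + 22.93·298 = 73761.94.
Real growth = 73761.94/79782.53 − 1 = -0.0755.

-7.55%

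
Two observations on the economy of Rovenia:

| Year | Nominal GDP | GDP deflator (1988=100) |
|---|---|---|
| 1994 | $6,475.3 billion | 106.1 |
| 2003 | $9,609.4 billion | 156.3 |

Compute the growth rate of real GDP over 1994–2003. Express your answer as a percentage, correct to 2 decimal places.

Real GDP 1994 = 6475.3 / 1.061 = 6103.02.
Real GDP 2003 = 9609.4 / 1.563 = 6148.05.
Real growth = 6148.05 / 6103.02 − 1 = 0.0074.

0.74%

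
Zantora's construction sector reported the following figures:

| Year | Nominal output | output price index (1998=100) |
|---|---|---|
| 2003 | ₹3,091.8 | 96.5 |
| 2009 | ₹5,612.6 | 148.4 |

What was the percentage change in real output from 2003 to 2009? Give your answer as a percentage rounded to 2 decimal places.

18.04%

Deflate each year: 2003 → 3091.8/0.965 = 3203.94; 2009 → 5612.6/1.484 = 3782.08.
So real output changed by 3782.08/3203.94 − 1 = 0.1804, i.e. 18.04%.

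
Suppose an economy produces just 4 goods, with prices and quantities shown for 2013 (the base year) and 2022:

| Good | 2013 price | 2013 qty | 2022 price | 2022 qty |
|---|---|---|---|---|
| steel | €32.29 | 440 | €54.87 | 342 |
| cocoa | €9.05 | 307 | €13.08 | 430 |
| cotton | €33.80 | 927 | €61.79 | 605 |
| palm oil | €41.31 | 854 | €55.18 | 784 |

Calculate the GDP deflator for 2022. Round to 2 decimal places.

154.98

Nominal GDP 2022 = 54.87·342 + 13.08·430 + 61.79·605 + 55.18·784 = 105034.01.
Real GDP 2022 (at 2013 prices) = 32.29·342 + 9.05·430 + 33.80·605 + 41.31·784 = 67770.72.
Deflator = Nominal/Real × 100 = 105034.01/67770.72 × 100 = 154.984.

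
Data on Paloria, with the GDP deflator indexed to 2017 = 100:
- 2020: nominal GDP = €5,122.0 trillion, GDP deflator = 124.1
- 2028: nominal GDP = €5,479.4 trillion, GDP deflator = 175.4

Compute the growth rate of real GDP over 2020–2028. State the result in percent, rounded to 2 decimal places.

-24.31%

Deflate each year: 2020 → 5122.0/1.241 = 4127.32; 2028 → 5479.4/1.754 = 3123.95.
So real GDP changed by 3123.95/4127.32 − 1 = -0.2431, i.e. -24.31%.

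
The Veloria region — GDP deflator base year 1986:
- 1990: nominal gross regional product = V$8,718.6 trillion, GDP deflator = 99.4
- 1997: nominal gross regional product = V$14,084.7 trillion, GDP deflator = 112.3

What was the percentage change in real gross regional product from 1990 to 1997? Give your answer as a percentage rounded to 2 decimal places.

Deflate each year: 1990 → 8718.6/0.994 = 8771.23; 1997 → 14084.7/1.123 = 12542.03.
So real gross regional product changed by 12542.03/8771.23 − 1 = 0.4299, i.e. 42.99%.

42.99%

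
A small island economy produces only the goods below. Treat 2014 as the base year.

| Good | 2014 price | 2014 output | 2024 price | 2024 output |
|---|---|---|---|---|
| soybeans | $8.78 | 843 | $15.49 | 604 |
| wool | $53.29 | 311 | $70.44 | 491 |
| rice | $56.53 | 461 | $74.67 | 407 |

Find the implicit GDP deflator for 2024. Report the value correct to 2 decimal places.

136.45

Nominal GDP 2024 = 15.49·604 + 70.44·491 + 74.67·407 = 74332.69.
Real GDP 2024 (at 2014 prices) = 8.78·604 + 53.29·491 + 56.53·407 = 54476.22.
Deflator = Nominal/Real × 100 = 74332.69/54476.22 × 100 = 136.450.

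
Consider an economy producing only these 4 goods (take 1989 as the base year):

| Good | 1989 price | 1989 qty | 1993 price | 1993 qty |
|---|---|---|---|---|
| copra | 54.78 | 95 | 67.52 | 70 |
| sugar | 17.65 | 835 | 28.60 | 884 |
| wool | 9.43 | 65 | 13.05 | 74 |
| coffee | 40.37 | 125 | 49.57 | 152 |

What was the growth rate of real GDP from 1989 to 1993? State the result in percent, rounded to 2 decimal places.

Real GDP 1989 = Nominal GDP 1989 = 54.78·95 + 17.65·835 + 9.43·65 + 40.37·125 = 25601.05.
Real GDP 1993 (at 1989 prices) = 54.78·70 + 17.65·884 + 9.43·74 + 40.37·152 = 26271.26.
Real growth = 26271.26/25601.05 − 1 = 0.0262.

2.62%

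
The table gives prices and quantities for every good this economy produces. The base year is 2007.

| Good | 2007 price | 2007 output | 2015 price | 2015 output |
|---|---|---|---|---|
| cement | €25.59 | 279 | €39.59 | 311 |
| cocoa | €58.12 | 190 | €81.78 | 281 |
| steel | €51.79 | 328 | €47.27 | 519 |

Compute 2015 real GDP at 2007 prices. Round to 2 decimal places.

€51169.22

Real GDP 2015 = Σ (p_2007 × q_2015) = 25.59·311 + 58.12·281 + 51.79·519 = 51169.22.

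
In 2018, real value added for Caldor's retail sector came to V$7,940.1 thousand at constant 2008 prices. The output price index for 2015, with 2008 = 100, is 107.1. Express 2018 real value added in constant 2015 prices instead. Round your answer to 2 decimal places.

V$8,503.85 thousand

Real value added in 2015 prices = Real value added in 2008 prices × (P_2015/P_2008) = 7940.1 × 1.071 = 8503.85.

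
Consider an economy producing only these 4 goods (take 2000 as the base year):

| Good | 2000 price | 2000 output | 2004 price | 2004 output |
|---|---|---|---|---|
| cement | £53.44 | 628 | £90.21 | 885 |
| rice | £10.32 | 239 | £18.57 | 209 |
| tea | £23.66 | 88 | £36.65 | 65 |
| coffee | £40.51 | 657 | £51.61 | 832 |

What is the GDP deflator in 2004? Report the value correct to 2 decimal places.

Nominal GDP 2004 = 90.21·885 + 18.57·209 + 36.65·65 + 51.61·832 = 129038.75.
Real GDP 2004 (at 2000 prices) = 53.44·885 + 10.32·209 + 23.66·65 + 40.51·832 = 84693.50.
Deflator = Nominal/Real × 100 = 129038.75/84693.50 × 100 = 152.360.

152.36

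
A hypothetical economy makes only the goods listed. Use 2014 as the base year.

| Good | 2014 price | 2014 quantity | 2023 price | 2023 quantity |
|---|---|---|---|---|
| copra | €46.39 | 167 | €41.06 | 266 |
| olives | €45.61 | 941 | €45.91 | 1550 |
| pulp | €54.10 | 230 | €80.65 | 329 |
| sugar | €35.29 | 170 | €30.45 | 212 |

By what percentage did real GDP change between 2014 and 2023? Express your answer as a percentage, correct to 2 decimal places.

56.73%

Real GDP 2014 = Nominal GDP 2014 = 46.39·167 + 45.61·941 + 54.10·230 + 35.29·170 = 69108.44.
Real GDP 2023 (at 2014 prices) = 46.39·266 + 45.61·1550 + 54.10·329 + 35.29·212 = 108315.62.
Real growth = 108315.62/69108.44 − 1 = 0.5673.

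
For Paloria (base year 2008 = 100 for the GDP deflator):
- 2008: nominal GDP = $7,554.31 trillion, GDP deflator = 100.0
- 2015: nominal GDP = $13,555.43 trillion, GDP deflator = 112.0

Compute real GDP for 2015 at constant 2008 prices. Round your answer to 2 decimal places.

Real GDP = Nominal / (GDP deflator/100) = 13555.43 / 1.120 = 12103.06.

$12,103.06 trillion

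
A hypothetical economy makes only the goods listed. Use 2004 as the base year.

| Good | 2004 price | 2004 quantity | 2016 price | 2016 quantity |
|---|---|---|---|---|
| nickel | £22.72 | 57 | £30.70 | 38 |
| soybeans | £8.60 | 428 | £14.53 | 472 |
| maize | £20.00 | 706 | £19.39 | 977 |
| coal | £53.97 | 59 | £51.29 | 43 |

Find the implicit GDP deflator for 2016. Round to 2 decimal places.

Nominal GDP 2016 = 30.70·38 + 14.53·472 + 19.39·977 + 51.29·43 = 29174.26.
Real GDP 2016 (at 2004 prices) = 22.72·38 + 8.60·472 + 20.00·977 + 53.97·43 = 26783.27.
Deflator = Nominal/Real × 100 = 29174.26/26783.27 × 100 = 108.927.

108.93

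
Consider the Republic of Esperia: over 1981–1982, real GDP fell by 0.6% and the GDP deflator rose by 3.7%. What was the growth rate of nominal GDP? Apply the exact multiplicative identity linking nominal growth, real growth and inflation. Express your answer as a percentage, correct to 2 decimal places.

(1 + g_nom) = (1 + g_real)(1 + π) = 0.9940 × 1.0370 = 1.03078.

3.08%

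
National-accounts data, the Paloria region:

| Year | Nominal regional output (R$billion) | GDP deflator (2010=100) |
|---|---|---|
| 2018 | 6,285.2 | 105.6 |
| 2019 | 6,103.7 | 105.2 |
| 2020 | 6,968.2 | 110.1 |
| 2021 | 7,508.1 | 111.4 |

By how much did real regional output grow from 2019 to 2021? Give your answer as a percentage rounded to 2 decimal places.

Real regional output 2019 = 6103.7/1.052 = 5802.00.
Real regional output 2021 = 7508.1/1.114 = 6739.77.
Change = 6739.77/5802.00 − 1 = 0.1616.

16.16%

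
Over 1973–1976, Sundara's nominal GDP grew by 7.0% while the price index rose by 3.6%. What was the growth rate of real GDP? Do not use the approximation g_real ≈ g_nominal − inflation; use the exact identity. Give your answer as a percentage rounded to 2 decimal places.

3.28%

(1 + g_nom) = (1 + g_real)(1 + π), so g_real = 1.0700 / 1.0360 − 1 = 0.03282.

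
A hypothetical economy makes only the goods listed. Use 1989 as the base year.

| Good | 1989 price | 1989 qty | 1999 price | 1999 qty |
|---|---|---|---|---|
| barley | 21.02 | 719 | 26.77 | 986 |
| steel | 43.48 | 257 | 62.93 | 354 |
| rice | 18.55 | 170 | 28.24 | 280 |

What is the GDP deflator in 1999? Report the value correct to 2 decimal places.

136.96

Nominal GDP 1999 = 26.77·986 + 62.93·354 + 28.24·280 = 56579.64.
Real GDP 1999 (at 1989 prices) = 21.02·986 + 43.48·354 + 18.55·280 = 41311.64.
Deflator = Nominal/Real × 100 = 56579.64/41311.64 × 100 = 136.958.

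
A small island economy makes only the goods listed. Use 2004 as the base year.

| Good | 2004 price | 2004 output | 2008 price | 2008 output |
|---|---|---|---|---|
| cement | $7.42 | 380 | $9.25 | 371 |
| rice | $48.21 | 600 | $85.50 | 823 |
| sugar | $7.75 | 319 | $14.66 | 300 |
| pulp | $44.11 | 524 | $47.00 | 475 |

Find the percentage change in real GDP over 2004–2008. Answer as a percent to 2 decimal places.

14.61%

Real GDP 2004 = Nominal GDP 2004 = 7.42·380 + 48.21·600 + 7.75·319 + 44.11·524 = 57331.49.
Real GDP 2008 (at 2004 prices) = 7.42·371 + 48.21·823 + 7.75·300 + 44.11·475 = 65706.90.
Real growth = 65706.90/57331.49 − 1 = 0.1461.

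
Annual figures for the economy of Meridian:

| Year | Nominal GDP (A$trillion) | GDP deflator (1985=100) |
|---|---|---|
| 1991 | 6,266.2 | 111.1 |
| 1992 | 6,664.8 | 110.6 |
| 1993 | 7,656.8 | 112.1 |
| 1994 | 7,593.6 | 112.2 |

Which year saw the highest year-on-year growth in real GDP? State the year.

1992: real = 6664.8/1.106 = 6026.04; growth vs 1991 (5640.14) = 6.84%.
1993: real = 7656.8/1.121 = 6830.33; growth vs 1992 (6026.04) = 13.35%.
1994: real = 7593.6/1.122 = 6767.91; growth vs 1993 (6830.33) = -0.91%.

1993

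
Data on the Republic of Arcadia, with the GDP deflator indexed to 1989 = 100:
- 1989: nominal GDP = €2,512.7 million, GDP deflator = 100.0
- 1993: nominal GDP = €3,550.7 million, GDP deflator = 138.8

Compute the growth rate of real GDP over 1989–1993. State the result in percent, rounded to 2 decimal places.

1.81%

Real GDP 1989 = 2512.7 / 1.000 = 2512.70.
Real GDP 1993 = 3550.7 / 1.388 = 2558.14.
Real growth = 2558.14 / 2512.70 − 1 = 0.0181.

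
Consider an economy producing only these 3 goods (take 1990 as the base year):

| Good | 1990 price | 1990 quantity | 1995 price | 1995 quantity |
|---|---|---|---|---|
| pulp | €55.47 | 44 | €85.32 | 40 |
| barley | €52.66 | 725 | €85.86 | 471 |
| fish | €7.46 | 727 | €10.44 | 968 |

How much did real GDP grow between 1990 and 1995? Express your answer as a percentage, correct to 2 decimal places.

Real GDP 1990 = Nominal GDP 1990 = 55.47·44 + 52.66·725 + 7.46·727 = 46042.60.
Real GDP 1995 (at 1990 prices) = 55.47·40 + 52.66·471 + 7.46·968 = 34242.94.
Real growth = 34242.94/46042.60 − 1 = -0.2563.

-25.63%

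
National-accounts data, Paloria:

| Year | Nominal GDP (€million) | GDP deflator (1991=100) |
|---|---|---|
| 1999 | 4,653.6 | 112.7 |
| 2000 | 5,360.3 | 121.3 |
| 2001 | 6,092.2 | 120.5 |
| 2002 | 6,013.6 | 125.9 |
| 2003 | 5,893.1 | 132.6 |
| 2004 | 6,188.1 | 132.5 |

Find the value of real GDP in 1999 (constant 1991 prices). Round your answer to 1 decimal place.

€4,129.2 million

Real GDP 1999 = 4653.6 / 1.127 = 4129.19.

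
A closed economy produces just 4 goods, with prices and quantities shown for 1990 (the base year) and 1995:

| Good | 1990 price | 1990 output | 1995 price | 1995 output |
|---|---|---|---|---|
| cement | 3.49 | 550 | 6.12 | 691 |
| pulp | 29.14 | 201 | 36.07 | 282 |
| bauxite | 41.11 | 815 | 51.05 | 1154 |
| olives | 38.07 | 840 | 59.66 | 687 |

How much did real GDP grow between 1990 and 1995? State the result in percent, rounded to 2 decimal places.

Real GDP 1990 = Nominal GDP 1990 = 3.49·550 + 29.14·201 + 41.11·815 + 38.07·840 = 73260.09.
Real GDP 1995 (at 1990 prices) = 3.49·691 + 29.14·282 + 41.11·1154 + 38.07·687 = 84224.10.
Real growth = 84224.10/73260.09 − 1 = 0.1497.

14.97%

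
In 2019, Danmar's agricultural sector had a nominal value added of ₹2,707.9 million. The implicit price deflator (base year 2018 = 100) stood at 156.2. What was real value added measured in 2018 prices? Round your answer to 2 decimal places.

Real value added = Nominal / (implicit price deflator/100) = 2707.9 / 1.562 = 1733.61.

₹1,733.61 million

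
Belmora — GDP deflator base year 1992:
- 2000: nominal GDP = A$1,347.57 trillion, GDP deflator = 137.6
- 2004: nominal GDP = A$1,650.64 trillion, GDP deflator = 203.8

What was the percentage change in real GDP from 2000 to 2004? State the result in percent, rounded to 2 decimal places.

Real GDP 2000 = 1347.57 / 1.376 = 979.34.
Real GDP 2004 = 1650.64 / 2.038 = 809.93.
Real growth = 809.93 / 979.34 − 1 = -0.1730.

-17.30%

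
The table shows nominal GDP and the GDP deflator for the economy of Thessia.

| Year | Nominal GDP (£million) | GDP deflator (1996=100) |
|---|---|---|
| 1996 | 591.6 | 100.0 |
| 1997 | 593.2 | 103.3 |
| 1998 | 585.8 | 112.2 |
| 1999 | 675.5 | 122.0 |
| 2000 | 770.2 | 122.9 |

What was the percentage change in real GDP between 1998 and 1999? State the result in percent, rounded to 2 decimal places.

Real GDP 1998 = 585.8/1.122 = 522.10.
Real GDP 1999 = 675.5/1.220 = 553.69.
Change = 553.69/522.10 − 1 = 0.0605.

6.05%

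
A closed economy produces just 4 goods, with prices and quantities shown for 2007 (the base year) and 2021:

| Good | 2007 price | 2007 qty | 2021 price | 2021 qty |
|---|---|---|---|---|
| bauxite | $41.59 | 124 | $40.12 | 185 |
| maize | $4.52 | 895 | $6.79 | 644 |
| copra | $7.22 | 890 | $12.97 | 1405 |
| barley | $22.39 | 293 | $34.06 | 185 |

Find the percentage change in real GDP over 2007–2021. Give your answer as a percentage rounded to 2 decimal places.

12.18%

Real GDP 2007 = Nominal GDP 2007 = 41.59·124 + 4.52·895 + 7.22·890 + 22.39·293 = 22188.63.
Real GDP 2021 (at 2007 prices) = 41.59·185 + 4.52·644 + 7.22·1405 + 22.39·185 = 24891.28.
Real growth = 24891.28/22188.63 − 1 = 0.1218.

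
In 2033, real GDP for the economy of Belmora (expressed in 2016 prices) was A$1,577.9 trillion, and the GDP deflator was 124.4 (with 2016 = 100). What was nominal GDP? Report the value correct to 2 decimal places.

A$1,962.91 trillion

Nominal GDP = Real × (GDP deflator/100) = 1577.9 × 1.244 = 1962.91.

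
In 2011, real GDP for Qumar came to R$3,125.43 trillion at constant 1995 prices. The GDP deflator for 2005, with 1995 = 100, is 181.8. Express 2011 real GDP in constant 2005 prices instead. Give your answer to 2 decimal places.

R$5,682.03 trillion

Real GDP in 2005 prices = Real GDP in 1995 prices × (P_2005/P_1995) = 3125.43 × 1.818 = 5682.03.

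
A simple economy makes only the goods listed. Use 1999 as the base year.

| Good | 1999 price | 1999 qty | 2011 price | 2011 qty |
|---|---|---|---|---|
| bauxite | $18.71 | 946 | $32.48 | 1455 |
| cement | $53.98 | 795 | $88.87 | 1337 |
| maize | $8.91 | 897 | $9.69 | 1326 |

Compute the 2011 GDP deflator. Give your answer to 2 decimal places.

160.89

Nominal GDP 2011 = 32.48·1455 + 88.87·1337 + 9.69·1326 = 178926.53.
Real GDP 2011 (at 1999 prices) = 18.71·1455 + 53.98·1337 + 8.91·1326 = 111208.97.
Deflator = Nominal/Real × 100 = 178926.53/111208.97 × 100 = 160.892.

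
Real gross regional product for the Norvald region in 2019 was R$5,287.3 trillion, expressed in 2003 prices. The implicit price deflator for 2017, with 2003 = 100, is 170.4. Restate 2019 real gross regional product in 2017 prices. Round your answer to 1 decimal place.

Real gross regional product in 2017 prices = Real gross regional product in 2003 prices × (P_2017/P_2003) = 5287.3 × 1.704 = 9009.56.

R$9,009.6 trillion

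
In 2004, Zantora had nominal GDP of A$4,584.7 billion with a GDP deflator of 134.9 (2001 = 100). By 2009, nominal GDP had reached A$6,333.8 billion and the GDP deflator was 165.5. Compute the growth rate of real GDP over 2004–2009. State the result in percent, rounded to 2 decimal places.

12.61%

Real GDP 2004 = 4584.7 / 1.349 = 3398.59.
Real GDP 2009 = 6333.8 / 1.655 = 3827.07.
Real growth = 3827.07 / 3398.59 − 1 = 0.1261.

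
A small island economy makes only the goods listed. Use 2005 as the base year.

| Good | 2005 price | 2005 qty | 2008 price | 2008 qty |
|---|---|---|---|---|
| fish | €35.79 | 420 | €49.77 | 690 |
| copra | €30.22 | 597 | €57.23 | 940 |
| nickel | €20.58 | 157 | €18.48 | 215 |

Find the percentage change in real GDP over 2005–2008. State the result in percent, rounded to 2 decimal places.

Real GDP 2005 = Nominal GDP 2005 = 35.79·420 + 30.22·597 + 20.58·157 = 36304.20.
Real GDP 2008 (at 2005 prices) = 35.79·690 + 30.22·940 + 20.58·215 = 57526.60.
Real growth = 57526.60/36304.20 − 1 = 0.5846.

58.46%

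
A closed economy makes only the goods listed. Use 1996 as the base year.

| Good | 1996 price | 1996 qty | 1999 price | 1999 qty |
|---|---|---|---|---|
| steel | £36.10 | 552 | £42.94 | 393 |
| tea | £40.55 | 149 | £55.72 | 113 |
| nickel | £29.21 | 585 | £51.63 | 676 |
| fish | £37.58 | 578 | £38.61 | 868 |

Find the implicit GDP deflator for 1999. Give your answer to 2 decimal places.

128.75

Nominal GDP 1999 = 42.94·393 + 55.72·113 + 51.63·676 + 38.61·868 = 91587.14.
Real GDP 1999 (at 1996 prices) = 36.10·393 + 40.55·113 + 29.21·676 + 37.58·868 = 71134.85.
Deflator = Nominal/Real × 100 = 91587.14/71134.85 × 100 = 128.751.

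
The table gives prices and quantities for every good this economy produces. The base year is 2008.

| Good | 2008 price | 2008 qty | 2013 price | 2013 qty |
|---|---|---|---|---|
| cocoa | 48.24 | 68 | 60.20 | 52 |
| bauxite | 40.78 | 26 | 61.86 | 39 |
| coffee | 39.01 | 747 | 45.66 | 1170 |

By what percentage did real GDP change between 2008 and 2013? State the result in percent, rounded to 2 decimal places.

Real GDP 2008 = Nominal GDP 2008 = 48.24·68 + 40.78·26 + 39.01·747 = 33481.07.
Real GDP 2013 (at 2008 prices) = 48.24·52 + 40.78·39 + 39.01·1170 = 49740.60.
Real growth = 49740.60/33481.07 − 1 = 0.4856.

48.56%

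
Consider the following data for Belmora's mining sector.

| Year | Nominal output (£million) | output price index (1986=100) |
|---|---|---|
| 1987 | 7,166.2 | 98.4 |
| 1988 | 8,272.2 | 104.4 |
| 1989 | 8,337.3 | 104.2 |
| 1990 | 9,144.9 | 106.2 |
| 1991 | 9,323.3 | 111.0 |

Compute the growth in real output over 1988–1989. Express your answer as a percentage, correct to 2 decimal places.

0.98%

Real output 1988 = 8272.2/1.044 = 7923.56.
Real output 1989 = 8337.3/1.042 = 8001.25.
Change = 8001.25/7923.56 − 1 = 0.0098.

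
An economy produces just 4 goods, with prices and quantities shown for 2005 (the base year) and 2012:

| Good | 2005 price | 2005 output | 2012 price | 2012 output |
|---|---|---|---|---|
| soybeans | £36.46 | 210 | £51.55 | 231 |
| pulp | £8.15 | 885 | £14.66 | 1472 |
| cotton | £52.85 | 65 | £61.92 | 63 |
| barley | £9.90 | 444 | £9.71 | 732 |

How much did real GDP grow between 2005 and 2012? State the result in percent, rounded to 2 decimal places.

36.54%

Real GDP 2005 = Nominal GDP 2005 = 36.46·210 + 8.15·885 + 52.85·65 + 9.90·444 = 22700.20.
Real GDP 2012 (at 2005 prices) = 36.46·231 + 8.15·1472 + 52.85·63 + 9.90·732 = 30995.41.
Real growth = 30995.41/22700.20 − 1 = 0.3654.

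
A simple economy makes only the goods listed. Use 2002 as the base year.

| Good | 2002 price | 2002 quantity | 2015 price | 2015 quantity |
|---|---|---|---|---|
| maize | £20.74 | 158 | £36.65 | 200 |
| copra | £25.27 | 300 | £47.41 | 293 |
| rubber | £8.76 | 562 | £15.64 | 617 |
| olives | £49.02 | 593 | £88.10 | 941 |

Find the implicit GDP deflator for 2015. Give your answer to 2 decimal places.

Nominal GDP 2015 = 36.65·200 + 47.41·293 + 15.64·617 + 88.10·941 = 113773.11.
Real GDP 2015 (at 2002 prices) = 20.74·200 + 25.27·293 + 8.76·617 + 49.02·941 = 63084.85.
Deflator = Nominal/Real × 100 = 113773.11/63084.85 × 100 = 180.349.

180.35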